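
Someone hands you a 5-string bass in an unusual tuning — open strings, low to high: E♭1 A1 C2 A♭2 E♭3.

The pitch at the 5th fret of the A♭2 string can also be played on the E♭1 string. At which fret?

22

A♭2 at fret 5 is A♭2 + 5 semitones = D♭3.
The open E♭1 string is 17 semitones below the open A♭2, so the same pitch on the E♭1 string lies at fret 5 + 17 = 22.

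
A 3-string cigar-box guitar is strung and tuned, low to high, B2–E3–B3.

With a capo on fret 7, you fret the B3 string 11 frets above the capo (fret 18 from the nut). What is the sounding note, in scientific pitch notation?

The capo raises the open B3 by 7 semitones to G♭4; fretting 11 more gives B3 + 7 + 11 = B3 + 18 semitones = F5.

F5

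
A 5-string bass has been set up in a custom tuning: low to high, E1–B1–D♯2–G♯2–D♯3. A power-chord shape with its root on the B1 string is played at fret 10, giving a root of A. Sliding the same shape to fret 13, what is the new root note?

C

Moving from fret 10 to fret 13 shifts the root by 3 semitones.
A up 3 semitones is C.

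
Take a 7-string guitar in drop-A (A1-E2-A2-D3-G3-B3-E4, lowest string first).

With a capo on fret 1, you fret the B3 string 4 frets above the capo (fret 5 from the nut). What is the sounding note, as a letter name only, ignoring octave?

E

The capo raises the open B3 by 1 semitone to C4; fretting 4 more gives B3 + 1 + 4 = B3 + 5 semitones, landing on E.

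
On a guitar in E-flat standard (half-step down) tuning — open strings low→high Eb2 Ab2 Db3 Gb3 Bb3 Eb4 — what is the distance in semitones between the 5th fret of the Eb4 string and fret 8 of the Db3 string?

Eb4 at fret 5 → Ab4 (MIDI 68); Db3 at fret 8 → A3 (MIDI 57).
68 − 57 = 11, so the two pitches are 11 semitones apart, with Ab4 the higher.

11 semitones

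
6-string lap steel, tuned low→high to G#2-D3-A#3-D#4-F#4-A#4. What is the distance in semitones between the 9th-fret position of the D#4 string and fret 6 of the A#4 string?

D#4 at fret 9 → C5 (MIDI 72); A#4 at fret 6 → E5 (MIDI 76).
72 − 76 = -4, so the two pitches are 4 semitones apart, with E5 the higher.

4 semitones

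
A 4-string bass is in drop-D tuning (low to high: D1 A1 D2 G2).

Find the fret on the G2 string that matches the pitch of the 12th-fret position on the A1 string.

Fret 12 on A1 is MIDI 33 + 12 = 45 (A2). On the G2 string (open MIDI 43), that pitch is 45 − 43 = fret 2.

2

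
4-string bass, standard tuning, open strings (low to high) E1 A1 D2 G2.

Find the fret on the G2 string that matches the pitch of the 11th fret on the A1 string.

1

Fret 11 on A1 is MIDI 33 + 11 = 44 (G#2). On the G2 string (open MIDI 43), that pitch is 44 − 43 = fret 1.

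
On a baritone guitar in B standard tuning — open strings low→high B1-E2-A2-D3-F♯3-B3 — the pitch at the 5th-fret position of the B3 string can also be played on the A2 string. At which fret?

19

B3 at fret 5 is B3 + 5 semitones = E4.
The open A2 string is 14 semitones below the open B3, so the same pitch on the A2 string lies at fret 5 + 14 = 19.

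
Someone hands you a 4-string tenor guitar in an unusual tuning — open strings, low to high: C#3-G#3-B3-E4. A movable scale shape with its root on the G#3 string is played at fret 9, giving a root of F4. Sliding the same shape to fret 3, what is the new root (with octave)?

Moving from fret 9 to fret 3 shifts the root by -6 semitones.
F4 down 6 semitones is B3.

B3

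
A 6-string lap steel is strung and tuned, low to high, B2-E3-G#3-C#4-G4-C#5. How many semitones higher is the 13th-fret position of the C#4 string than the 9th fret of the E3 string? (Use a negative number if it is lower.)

13 semitones

C#4 at fret 13 → D5 (MIDI 74); E3 at fret 9 → C#4 (MIDI 61).
74 − 61 = 13, so the two pitches are 13 semitones apart.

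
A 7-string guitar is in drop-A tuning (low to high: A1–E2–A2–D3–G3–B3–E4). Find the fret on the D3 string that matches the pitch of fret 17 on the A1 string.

A1 at fret 17 is A1 + 17 semitones = D3.
The open D3 string is 17 semitones above the open A1, so the same pitch on the D3 string lies at fret 17 − 17 = 0.

0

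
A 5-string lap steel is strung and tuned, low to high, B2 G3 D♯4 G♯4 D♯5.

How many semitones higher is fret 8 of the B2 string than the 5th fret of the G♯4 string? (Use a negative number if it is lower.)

B2 at fret 8 → G3 (MIDI 55); G♯4 at fret 5 → C♯5 (MIDI 73).
55 − 73 = -18, so the two pitches are 18 semitones apart.

-18 semitones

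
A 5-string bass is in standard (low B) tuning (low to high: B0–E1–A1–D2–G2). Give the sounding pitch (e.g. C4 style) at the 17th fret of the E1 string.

The open E1 string plus 17 semitones: E–F–F#–G–…–G–G#–A.
The walk passes from B into C once, so the octave number goes from 1 to 2.

A2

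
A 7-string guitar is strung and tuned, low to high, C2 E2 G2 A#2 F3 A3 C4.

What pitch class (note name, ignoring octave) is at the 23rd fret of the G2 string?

Each fret is one semitone, so G2 + 23 = F#.
(Equivalently spelled Gb.)

F#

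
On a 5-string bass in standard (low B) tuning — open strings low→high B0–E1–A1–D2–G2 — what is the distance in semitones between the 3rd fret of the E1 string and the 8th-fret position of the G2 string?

20 semitones

E1 at fret 3 → G1 (MIDI 31); G2 at fret 8 → D♯3 (MIDI 51).
31 − 51 = -20, so the two pitches are 20 semitones apart, with D♯3 the higher.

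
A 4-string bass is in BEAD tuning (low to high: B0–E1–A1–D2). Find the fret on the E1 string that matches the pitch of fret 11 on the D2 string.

Fret 11 on D2 is MIDI 38 + 11 = 49 (C♯3). On the E1 string (open MIDI 28), that pitch is 49 − 28 = fret 21.

21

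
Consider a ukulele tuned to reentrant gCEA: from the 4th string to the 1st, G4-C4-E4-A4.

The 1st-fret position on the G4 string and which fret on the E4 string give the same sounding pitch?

Fret 1 on G4 is MIDI 67 + 1 = 68 (G♯4). On the E4 string (open MIDI 64), that pitch is 68 − 64 = fret 4.

4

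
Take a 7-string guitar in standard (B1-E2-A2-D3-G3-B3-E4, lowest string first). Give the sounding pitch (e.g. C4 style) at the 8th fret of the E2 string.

C3

The open E2 string plus 8 semitones: E–F–F#–G–G#–A–A#–B–C.
The walk passes from B into C once, so the octave number goes from 2 to 3.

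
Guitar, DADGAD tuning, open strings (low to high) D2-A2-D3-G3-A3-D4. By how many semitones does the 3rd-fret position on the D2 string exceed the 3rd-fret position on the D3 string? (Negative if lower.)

D2 at fret 3 → F2 (MIDI 41); D3 at fret 3 → F3 (MIDI 53).
41 − 53 = -12, so the two pitches are 12 semitones apart.

-12 semitones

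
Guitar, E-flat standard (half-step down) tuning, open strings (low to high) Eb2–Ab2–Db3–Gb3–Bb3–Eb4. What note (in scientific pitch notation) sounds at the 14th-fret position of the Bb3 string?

C5

Each fret is one semitone, so Bb3 + 14 = C5.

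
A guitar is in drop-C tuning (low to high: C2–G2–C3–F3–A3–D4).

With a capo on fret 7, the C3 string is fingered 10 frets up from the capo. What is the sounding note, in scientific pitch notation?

The capo raises the open C3 by 7 semitones to G3; fretting 10 more gives C3 + 7 + 10 = C3 + 17 semitones = F4.

F4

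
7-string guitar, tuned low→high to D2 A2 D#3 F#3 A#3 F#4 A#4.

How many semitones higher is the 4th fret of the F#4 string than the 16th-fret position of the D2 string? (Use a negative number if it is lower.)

16 semitones

F#4 at fret 4 → A#4 (MIDI 70); D2 at fret 16 → F#3 (MIDI 54).
70 − 54 = 16, so the two pitches are 16 semitones apart.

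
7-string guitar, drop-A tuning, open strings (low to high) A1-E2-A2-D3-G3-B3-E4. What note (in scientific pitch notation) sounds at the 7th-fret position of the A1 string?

Each fret is one semitone, so A1 + 7 = E2.

E2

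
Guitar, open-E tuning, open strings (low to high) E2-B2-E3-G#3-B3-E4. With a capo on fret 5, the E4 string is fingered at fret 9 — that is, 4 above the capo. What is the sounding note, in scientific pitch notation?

C#5

The capo raises the open E4 by 5 semitones to A4; fretting 4 more gives E4 + 5 + 4 = E4 + 9 semitones = C#5.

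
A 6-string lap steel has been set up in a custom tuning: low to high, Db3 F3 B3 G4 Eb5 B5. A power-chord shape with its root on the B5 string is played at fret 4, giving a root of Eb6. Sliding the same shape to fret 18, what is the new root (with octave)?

F7

Moving from fret 4 to fret 18 shifts the root by 14 semitones.
Eb6 up 14 semitones is F7.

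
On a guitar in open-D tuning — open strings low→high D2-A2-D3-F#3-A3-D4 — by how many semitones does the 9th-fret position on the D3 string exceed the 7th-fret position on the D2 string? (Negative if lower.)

D3 at fret 9 → B3 (MIDI 59); D2 at fret 7 → A2 (MIDI 45).
59 − 45 = 14, so the two pitches are 14 semitones apart.

14 semitones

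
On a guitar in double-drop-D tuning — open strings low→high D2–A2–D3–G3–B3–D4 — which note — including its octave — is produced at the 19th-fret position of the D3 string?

The open D3 string plus 19 semitones: D–D#–E–F–…–G–G#–A.
The walk passes from B into C once, so the octave number goes from 3 to 4.

A4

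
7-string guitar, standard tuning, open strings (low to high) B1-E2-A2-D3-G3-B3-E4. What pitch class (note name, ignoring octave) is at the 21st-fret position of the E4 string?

C#

Each fret is one semitone, so E4 + 21 = C#.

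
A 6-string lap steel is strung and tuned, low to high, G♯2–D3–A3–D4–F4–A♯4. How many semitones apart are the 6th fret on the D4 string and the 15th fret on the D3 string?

3 semitones

D4 at fret 6 → G♯4 (MIDI 68); D3 at fret 15 → F4 (MIDI 65).
68 − 65 = 3, so the two pitches are 3 semitones apart, with G♯4 the higher.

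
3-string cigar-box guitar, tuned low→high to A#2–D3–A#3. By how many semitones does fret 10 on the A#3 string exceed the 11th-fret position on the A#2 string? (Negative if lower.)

A#3 at fret 10 → G#4 (MIDI 68); A#2 at fret 11 → A3 (MIDI 57).
68 − 57 = 11, so the two pitches are 11 semitones apart.

11 semitones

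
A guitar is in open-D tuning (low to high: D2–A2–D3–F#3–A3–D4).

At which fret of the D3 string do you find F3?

F3 is 3 semitones above the open D3 (D–D#–E–F), so it sits at fret 3.

3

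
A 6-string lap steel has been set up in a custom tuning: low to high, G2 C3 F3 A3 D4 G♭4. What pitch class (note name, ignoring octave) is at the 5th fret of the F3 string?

F3 is MIDI 53. Adding 5 gives 58; 58 mod 12 = 10, i.e. B♭.

B♭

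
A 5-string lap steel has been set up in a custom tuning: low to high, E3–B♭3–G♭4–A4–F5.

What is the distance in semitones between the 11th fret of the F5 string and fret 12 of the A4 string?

F5 at fret 11 → E6 (MIDI 88); A4 at fret 12 → A5 (MIDI 81).
88 − 81 = 7, so the two pitches are 7 semitones apart, with E6 the higher.

7 semitones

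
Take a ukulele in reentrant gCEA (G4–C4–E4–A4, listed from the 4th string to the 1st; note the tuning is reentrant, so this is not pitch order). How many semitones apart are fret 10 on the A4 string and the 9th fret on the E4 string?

6 semitones

A4 at fret 10 → G5 (MIDI 79); E4 at fret 9 → C#5 (MIDI 73).
79 − 73 = 6, so the two pitches are 6 semitones apart, with G5 the higher.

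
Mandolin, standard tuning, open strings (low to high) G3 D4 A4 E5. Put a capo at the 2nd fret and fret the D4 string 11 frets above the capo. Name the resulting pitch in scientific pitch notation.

The capo raises the open D4 by 2 semitones to E4; fretting 11 more gives D4 + 2 + 11 = D4 + 13 semitones = D#5.
(Also written Eb.)

D#5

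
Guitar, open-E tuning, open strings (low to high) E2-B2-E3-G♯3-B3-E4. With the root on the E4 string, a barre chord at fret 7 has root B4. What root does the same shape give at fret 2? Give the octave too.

F♯4

Moving from fret 7 to fret 2 shifts the root by -5 semitones.
B4 down 5 semitones is F♯4.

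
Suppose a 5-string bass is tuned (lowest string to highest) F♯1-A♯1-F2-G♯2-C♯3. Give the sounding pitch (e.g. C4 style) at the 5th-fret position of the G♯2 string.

C♯3

Each fret is one semitone, so G♯2 + 5 = C♯3.
(Equivalently spelled D♭3.)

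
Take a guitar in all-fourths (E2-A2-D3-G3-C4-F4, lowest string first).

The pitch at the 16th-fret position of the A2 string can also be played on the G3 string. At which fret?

6

A2 at fret 16 is A2 + 16 semitones = C♯4.
The open G3 string is 10 semitones above the open A2, so the same pitch on the G3 string lies at fret 16 − 10 = 6.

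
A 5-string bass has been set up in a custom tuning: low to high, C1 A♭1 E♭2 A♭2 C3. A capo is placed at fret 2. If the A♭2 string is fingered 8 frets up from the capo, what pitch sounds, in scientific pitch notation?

G♭3

The capo raises the open A♭2 by 2 semitones to B♭2; fretting 8 more gives A♭2 + 2 + 8 = A♭2 + 10 semitones = G♭3.
(Also written F♯.)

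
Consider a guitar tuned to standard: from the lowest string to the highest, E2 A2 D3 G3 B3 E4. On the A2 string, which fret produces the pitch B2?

2

B2 is 2 semitones above the open A2 (A–A#–B), so it sits at fret 2.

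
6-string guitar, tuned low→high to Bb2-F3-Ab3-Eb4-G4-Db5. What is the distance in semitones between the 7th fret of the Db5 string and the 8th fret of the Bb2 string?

Db5 at fret 7 → Ab5 (MIDI 80); Bb2 at fret 8 → Gb3 (MIDI 54).
80 − 54 = 26, so the two pitches are 26 semitones apart, with Ab5 the higher.

26 semitones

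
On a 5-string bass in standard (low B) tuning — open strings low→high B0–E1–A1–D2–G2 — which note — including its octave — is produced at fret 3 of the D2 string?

F2

Each fret is one semitone, so D2 + 3 = F2.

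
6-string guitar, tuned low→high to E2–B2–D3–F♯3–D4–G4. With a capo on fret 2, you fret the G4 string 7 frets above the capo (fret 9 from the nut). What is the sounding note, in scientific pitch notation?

The capo raises the open G4 by 2 semitones to A4; fretting 7 more gives G4 + 2 + 7 = G4 + 9 semitones = E5.

E5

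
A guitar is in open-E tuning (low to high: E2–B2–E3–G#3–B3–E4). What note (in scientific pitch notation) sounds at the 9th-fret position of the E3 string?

E3 is MIDI 52. Adding 9 gives 61, which is C#4.
(Equivalently spelled Db4.)

C#4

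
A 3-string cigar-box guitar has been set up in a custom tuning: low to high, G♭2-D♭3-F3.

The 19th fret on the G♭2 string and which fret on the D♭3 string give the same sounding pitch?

12

G♭2 at fret 19 is G♭2 + 19 semitones = D♭4.
The open D♭3 string is 7 semitones above the open G♭2, so the same pitch on the D♭3 string lies at fret 19 − 7 = 12.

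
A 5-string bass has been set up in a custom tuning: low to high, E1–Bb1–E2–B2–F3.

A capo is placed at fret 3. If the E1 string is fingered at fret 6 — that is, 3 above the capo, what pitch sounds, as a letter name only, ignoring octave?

The capo raises the open E1 by 3 semitones to G1; fretting 3 more gives E1 + 3 + 3 = E1 + 6 semitones, landing on Bb.

Bb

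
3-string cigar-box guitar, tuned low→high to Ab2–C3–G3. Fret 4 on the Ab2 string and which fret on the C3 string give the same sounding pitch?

Ab2 at fret 4 is Ab2 + 4 semitones = C3.
The open C3 string is 4 semitones above the open Ab2, so the same pitch on the C3 string lies at fret 4 − 4 = 0.

0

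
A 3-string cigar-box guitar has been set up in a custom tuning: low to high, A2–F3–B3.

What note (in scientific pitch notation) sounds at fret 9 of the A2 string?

G♭3

A2 is MIDI 45. Adding 9 gives 54, which is G♭3.
(Equivalently spelled F♯3.)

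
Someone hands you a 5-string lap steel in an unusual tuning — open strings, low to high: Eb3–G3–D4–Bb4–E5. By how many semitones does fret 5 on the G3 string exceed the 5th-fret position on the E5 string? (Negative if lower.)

-21 semitones

G3 at fret 5 → C4 (MIDI 60); E5 at fret 5 → A5 (MIDI 81).
60 − 81 = -21, so the two pitches are 21 semitones apart.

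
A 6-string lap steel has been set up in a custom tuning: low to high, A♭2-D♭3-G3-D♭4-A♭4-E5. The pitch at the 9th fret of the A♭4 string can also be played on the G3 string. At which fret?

A♭4 at fret 9 is A♭4 + 9 semitones = F5.
The open G3 string is 13 semitones below the open A♭4, so the same pitch on the G3 string lies at fret 9 + 13 = 22.

22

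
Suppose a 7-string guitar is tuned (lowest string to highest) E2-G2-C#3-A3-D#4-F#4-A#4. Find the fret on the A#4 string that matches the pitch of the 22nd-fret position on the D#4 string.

15

Fret 22 on D#4 is MIDI 63 + 22 = 85 (C#6). On the A#4 string (open MIDI 70), that pitch is 85 − 70 = fret 15.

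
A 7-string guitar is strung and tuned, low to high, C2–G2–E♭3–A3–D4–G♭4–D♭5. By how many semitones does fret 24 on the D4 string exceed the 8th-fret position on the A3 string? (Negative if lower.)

D4 at fret 24 → D6 (MIDI 86); A3 at fret 8 → F4 (MIDI 65).
86 − 65 = 21, so the two pitches are 21 semitones apart.

21 semitones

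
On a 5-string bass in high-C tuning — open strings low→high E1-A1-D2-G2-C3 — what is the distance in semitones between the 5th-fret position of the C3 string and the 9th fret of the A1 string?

11 semitones

C3 at fret 5 → F3 (MIDI 53); A1 at fret 9 → F♯2 (MIDI 42).
53 − 42 = 11, so the two pitches are 11 semitones apart, with F3 the higher.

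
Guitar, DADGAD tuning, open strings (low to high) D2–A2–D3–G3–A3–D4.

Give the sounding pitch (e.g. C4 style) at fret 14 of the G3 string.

A4

The open G3 string plus 14 semitones: G–G#–A–A#–…–G–G#–A.
The walk passes from B into C once, so the octave number goes from 3 to 4.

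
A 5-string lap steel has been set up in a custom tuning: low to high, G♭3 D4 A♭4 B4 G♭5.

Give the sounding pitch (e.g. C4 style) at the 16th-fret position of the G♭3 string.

B♭4

The open G♭3 string plus 16 semitones: Gb–G–Ab–A–…–Ab–A–Bb.
The walk passes from B into C once, so the octave number goes from 3 to 4.
(Equivalently spelled A♯4.)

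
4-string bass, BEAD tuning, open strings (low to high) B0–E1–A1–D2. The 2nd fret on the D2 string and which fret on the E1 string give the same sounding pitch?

12

D2 at fret 2 is D2 + 2 semitones = E2.
The open E1 string is 10 semitones below the open D2, so the same pitch on the E1 string lies at fret 2 + 10 = 12.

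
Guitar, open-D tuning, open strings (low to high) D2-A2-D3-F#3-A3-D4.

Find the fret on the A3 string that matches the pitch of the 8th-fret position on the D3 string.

1

D3 at fret 8 is D3 + 8 semitones = A#3.
The open A3 string is 7 semitones above the open D3, so the same pitch on the A3 string lies at fret 8 − 7 = 1.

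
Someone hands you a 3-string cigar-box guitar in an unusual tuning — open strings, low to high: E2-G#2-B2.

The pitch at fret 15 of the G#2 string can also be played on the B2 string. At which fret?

12

G#2 at fret 15 is G#2 + 15 semitones = B3.
The open B2 string is 3 semitones above the open G#2, so the same pitch on the B2 string lies at fret 15 − 3 = 12.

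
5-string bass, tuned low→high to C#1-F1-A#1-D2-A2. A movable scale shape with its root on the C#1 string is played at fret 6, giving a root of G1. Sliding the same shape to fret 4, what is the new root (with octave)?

Moving from fret 6 to fret 4 shifts the root by -2 semitones.
G1 down 2 semitones is F1.

F1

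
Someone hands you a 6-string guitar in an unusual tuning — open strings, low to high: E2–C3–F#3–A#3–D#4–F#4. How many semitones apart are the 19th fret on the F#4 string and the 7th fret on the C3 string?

30 semitones

F#4 at fret 19 → C#6 (MIDI 85); C3 at fret 7 → G3 (MIDI 55).
85 − 55 = 30, so the two pitches are 30 semitones apart, with C#6 the higher.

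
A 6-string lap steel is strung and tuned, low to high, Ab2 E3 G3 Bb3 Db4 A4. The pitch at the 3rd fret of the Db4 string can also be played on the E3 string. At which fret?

12

Fret 3 on Db4 is MIDI 61 + 3 = 64 (E4). On the E3 string (open MIDI 52), that pitch is 64 − 52 = fret 12.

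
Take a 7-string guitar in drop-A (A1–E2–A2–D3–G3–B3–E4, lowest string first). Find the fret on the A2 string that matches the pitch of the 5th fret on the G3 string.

15

Fret 5 on G3 is MIDI 55 + 5 = 60 (C4). On the A2 string (open MIDI 45), that pitch is 60 − 45 = fret 15.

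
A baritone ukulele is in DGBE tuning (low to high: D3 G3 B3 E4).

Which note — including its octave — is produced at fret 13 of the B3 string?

The open B3 string plus 13 semitones: B–C–C#–D–…–A#–B–C.
The walk passes from B into C 2 times, so the octave number goes from 3 to 5.

C5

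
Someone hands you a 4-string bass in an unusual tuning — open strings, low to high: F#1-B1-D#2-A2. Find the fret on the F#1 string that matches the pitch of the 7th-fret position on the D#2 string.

D#2 at fret 7 is D#2 + 7 semitones = A#2.
The open F#1 string is 9 semitones below the open D#2, so the same pitch on the F#1 string lies at fret 7 + 9 = 16.

16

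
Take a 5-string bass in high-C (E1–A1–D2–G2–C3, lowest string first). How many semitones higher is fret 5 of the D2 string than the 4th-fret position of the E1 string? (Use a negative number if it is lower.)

D2 at fret 5 → G2 (MIDI 43); E1 at fret 4 → G#1 (MIDI 32).
43 − 32 = 11, so the two pitches are 11 semitones apart.

11 semitones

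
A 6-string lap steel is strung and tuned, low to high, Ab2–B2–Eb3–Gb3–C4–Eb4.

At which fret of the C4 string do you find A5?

21

A5 is 21 semitones above the open C4 (C–Db–D–Eb–…–G–Ab–A), so it sits at fret 21.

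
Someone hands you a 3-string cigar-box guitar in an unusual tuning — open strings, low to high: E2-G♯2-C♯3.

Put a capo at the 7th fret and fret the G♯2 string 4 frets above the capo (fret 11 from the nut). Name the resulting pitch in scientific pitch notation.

G3

The capo raises the open G♯2 by 7 semitones to D♯3; fretting 4 more gives G♯2 + 7 + 4 = G♯2 + 11 semitones = G3.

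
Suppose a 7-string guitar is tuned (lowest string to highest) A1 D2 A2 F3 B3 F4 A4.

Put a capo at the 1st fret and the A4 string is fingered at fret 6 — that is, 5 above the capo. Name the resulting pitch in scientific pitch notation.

E♭5

The capo raises the open A4 by 1 semitone to B♭4; fretting 5 more gives A4 + 1 + 5 = A4 + 6 semitones = E♭5.
(Also written D♯.)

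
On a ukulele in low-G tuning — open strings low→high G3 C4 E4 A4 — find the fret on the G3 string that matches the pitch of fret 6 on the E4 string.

Fret 6 on E4 is MIDI 64 + 6 = 70 (A♯4). On the G3 string (open MIDI 55), that pitch is 70 − 55 = fret 15.

15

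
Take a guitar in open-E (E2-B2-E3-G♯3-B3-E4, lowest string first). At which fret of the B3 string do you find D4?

D4 is 3 semitones above the open B3 (B–C–C#–D), so it sits at fret 3.

3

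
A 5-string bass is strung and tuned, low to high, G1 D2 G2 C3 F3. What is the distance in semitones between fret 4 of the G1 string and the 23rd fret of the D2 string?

26 semitones

G1 at fret 4 → B1 (MIDI 35); D2 at fret 23 → Db4 (MIDI 61).
35 − 61 = -26, so the two pitches are 26 semitones apart, with Db4 the higher.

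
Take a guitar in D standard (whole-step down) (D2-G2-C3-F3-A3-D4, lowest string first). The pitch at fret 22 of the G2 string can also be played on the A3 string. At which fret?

Fret 22 on G2 is MIDI 43 + 22 = 65 (F4). On the A3 string (open MIDI 57), that pitch is 65 − 57 = fret 8.

8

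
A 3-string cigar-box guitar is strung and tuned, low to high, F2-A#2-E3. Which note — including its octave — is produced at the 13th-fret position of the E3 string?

F4

E3 is MIDI 52. Adding 13 gives 65, which is F4.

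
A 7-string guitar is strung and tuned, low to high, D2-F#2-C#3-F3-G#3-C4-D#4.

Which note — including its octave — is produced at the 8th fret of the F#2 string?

Each fret is one semitone, so F#2 + 8 = D3.

D3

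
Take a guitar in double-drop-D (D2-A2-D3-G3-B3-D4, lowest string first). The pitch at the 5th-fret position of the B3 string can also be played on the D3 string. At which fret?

B3 at fret 5 is B3 + 5 semitones = E4.
The open D3 string is 9 semitones below the open B3, so the same pitch on the D3 string lies at fret 5 + 9 = 14.

14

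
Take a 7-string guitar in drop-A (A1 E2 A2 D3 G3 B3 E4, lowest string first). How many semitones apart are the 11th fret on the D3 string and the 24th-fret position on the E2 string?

3 semitones

D3 at fret 11 → C♯4 (MIDI 61); E2 at fret 24 → E4 (MIDI 64).
61 − 64 = -3, so the two pitches are 3 semitones apart, with E4 the higher.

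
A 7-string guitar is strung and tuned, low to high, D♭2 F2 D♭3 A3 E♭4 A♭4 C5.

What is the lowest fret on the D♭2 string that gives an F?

From D♭2, count semitones up the chromatic scale until reaching F: Db–D–Eb–E–F — 4 steps.

4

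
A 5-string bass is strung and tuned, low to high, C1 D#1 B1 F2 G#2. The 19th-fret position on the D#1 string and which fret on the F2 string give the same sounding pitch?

Fret 19 on D#1 is MIDI 27 + 19 = 46 (A#2). On the F2 string (open MIDI 41), that pitch is 46 − 41 = fret 5.

5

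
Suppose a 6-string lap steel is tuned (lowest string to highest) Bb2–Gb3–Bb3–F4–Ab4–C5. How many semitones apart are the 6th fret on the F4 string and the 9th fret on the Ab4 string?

F4 at fret 6 → B4 (MIDI 71); Ab4 at fret 9 → F5 (MIDI 77).
71 − 77 = -6, so the two pitches are 6 semitones apart, with F5 the higher.

6 semitones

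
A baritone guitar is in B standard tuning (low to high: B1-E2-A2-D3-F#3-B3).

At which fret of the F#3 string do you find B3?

5

B3 is 5 semitones above the open F#3 (F#–G–G#–A–A#–B), so it sits at fret 5.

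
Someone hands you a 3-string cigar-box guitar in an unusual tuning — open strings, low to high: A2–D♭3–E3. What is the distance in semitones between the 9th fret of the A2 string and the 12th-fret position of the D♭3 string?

A2 at fret 9 → G♭3 (MIDI 54); D♭3 at fret 12 → D♭4 (MIDI 61).
54 − 61 = -7, so the two pitches are 7 semitones apart, with D♭4 the higher.

7 semitones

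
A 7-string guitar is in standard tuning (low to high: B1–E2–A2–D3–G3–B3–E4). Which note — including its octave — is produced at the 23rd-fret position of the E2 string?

Each fret is one semitone, so E2 + 23 = D#4.

D#4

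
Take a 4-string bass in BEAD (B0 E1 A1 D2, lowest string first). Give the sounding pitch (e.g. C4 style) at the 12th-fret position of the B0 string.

B0 is MIDI 23. Adding 12 gives 35, which is B1.

B1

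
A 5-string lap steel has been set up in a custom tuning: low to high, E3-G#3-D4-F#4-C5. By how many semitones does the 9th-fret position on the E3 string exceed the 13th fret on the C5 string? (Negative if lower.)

-24 semitones

E3 at fret 9 → C#4 (MIDI 61); C5 at fret 13 → C#6 (MIDI 85).
61 − 85 = -24, so the two pitches are 24 semitones apart.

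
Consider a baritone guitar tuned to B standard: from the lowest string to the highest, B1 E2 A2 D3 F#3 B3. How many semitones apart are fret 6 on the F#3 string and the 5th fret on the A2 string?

F#3 at fret 6 → C4 (MIDI 60); A2 at fret 5 → D3 (MIDI 50).
60 − 50 = 10, so the two pitches are 10 semitones apart, with C4 the higher.

10 semitones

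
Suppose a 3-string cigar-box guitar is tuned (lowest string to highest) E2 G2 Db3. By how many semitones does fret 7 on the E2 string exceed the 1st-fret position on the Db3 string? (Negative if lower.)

E2 at fret 7 → B2 (MIDI 47); Db3 at fret 1 → D3 (MIDI 50).
47 − 50 = -3, so the two pitches are 3 semitones apart.

-3 semitones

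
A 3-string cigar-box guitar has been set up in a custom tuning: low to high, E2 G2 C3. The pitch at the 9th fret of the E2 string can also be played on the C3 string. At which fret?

Fret 9 on E2 is MIDI 40 + 9 = 49 (C♯3). On the C3 string (open MIDI 48), that pitch is 49 − 48 = fret 1.

1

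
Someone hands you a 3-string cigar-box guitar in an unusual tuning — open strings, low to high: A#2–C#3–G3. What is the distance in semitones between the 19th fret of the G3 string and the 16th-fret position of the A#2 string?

12 semitones

G3 at fret 19 → D5 (MIDI 74); A#2 at fret 16 → D4 (MIDI 62).
74 − 62 = 12, so the two pitches are 12 semitones apart, with D5 the higher.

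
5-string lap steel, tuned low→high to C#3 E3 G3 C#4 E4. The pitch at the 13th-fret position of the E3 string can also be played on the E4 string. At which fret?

1

Fret 13 on E3 is MIDI 52 + 13 = 65 (F4). On the E4 string (open MIDI 64), that pitch is 65 − 64 = fret 1.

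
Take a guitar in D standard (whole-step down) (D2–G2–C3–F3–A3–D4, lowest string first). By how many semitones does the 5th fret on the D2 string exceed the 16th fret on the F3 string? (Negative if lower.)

-26 semitones

D2 at fret 5 → G2 (MIDI 43); F3 at fret 16 → A4 (MIDI 69).
43 − 69 = -26, so the two pitches are 26 semitones apart.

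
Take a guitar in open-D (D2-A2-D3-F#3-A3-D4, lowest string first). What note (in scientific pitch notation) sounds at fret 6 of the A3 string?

D#4

A3 is MIDI 57. Adding 6 gives 63, which is D#4.
(Equivalently spelled Eb4.)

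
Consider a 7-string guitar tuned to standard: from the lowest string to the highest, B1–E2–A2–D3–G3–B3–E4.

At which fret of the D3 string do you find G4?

G4 is 17 semitones above the open D3 (D–D#–E–F–…–F–F#–G), so it sits at fret 17.

17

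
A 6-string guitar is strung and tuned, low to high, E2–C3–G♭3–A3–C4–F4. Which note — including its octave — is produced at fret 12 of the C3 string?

C3 is MIDI 48. Adding 12 gives 60, which is C4.

C4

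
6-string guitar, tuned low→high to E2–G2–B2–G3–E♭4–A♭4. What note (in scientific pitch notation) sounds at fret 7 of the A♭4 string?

E♭5

A♭4 is MIDI 68. Adding 7 gives 75, which is E♭5.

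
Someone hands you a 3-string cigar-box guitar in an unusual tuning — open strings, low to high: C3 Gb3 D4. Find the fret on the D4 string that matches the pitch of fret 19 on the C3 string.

5

C3 at fret 19 is C3 + 19 semitones = G4.
The open D4 string is 14 semitones above the open C3, so the same pitch on the D4 string lies at fret 19 − 14 = 5.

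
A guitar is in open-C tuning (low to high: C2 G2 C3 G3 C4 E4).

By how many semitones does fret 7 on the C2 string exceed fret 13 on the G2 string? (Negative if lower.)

-13 semitones

C2 at fret 7 → G2 (MIDI 43); G2 at fret 13 → G#3 (MIDI 56).
43 − 56 = -13, so the two pitches are 13 semitones apart.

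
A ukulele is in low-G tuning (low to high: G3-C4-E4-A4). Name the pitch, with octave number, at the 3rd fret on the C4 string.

D#4

C4 is MIDI 60. Adding 3 gives 63, which is D#4.
(Equivalently spelled Eb4.)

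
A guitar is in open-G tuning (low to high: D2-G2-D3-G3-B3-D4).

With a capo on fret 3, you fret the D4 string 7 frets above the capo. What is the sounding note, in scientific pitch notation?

The capo raises the open D4 by 3 semitones to F4; fretting 7 more gives D4 + 3 + 7 = D4 + 10 semitones = C5.

C5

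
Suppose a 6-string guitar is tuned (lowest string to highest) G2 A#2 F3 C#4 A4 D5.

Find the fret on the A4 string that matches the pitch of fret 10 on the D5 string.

15

D5 at fret 10 is D5 + 10 semitones = C6.
The open A4 string is 5 semitones below the open D5, so the same pitch on the A4 string lies at fret 10 + 5 = 15.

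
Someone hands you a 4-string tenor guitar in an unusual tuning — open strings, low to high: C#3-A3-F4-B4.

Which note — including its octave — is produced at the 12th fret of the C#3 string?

Each fret is one semitone, so C#3 + 12 = C#4.

C#4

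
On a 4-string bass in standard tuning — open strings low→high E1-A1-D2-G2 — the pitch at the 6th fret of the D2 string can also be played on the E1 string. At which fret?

Fret 6 on D2 is MIDI 38 + 6 = 44 (G#2). On the E1 string (open MIDI 28), that pitch is 44 − 28 = fret 16.

16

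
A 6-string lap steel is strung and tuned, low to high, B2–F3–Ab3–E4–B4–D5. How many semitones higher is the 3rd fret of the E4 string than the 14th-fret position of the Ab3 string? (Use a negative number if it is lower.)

-3 semitones

E4 at fret 3 → G4 (MIDI 67); Ab3 at fret 14 → Bb4 (MIDI 70).
67 − 70 = -3, so the two pitches are 3 semitones apart.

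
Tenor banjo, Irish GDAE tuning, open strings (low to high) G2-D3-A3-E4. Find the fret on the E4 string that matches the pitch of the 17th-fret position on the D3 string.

Fret 17 on D3 is MIDI 50 + 17 = 67 (G4). On the E4 string (open MIDI 64), that pitch is 67 − 64 = fret 3.

3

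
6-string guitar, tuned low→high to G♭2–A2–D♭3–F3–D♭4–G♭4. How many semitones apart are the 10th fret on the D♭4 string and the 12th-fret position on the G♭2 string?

17 semitones

D♭4 at fret 10 → B4 (MIDI 71); G♭2 at fret 12 → G♭3 (MIDI 54).
71 − 54 = 17, so the two pitches are 17 semitones apart, with B4 the higher.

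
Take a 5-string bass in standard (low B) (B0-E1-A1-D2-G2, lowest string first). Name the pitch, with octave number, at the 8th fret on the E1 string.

C2

Each fret is one semitone, so E1 + 8 = C2.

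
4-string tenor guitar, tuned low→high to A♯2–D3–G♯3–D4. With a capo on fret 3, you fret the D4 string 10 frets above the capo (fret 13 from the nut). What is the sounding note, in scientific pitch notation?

The capo raises the open D4 by 3 semitones to F4; fretting 10 more gives D4 + 3 + 10 = D4 + 13 semitones = D♯5.

D♯5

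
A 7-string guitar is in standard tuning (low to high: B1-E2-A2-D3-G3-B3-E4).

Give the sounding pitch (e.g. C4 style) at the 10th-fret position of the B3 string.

A4

B3 is MIDI 59. Adding 10 gives 69, which is A4.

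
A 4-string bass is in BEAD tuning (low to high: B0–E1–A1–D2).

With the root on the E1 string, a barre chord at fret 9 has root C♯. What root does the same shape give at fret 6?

Moving from fret 9 to fret 6 shifts the root by -3 semitones.
C♯ down 3 semitones is A♯.

A♯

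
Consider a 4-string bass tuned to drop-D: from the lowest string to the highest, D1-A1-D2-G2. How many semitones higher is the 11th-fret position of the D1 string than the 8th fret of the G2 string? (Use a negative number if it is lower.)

D1 at fret 11 → C#2 (MIDI 37); G2 at fret 8 → D#3 (MIDI 51).
37 − 51 = -14, so the two pitches are 14 semitones apart.

-14 semitones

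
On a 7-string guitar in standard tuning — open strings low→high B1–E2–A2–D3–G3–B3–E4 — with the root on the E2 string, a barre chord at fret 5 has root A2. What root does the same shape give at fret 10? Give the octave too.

Moving from fret 5 to fret 10 shifts the root by 5 semitones.
A2 up 5 semitones is D3.

D3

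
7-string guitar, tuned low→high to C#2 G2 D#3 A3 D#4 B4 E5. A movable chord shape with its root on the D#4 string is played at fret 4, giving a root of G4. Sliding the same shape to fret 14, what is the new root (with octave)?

Moving from fret 4 to fret 14 shifts the root by 10 semitones.
G4 up 10 semitones is F5.

F5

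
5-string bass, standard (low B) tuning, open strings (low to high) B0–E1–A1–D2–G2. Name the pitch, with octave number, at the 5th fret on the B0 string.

E1

B0 is MIDI 23. Adding 5 gives 28, which is E1.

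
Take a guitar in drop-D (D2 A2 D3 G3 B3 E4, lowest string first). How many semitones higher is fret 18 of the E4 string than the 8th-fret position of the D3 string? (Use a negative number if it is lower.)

24 semitones

E4 at fret 18 → A#5 (MIDI 82); D3 at fret 8 → A#3 (MIDI 58).
82 − 58 = 24, so the two pitches are 24 semitones apart.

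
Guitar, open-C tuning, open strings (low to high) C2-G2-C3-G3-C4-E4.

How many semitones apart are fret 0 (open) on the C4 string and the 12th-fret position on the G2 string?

C4 at fret 0 → C4 (MIDI 60); G2 at fret 12 → G3 (MIDI 55).
60 − 55 = 5, so the two pitches are 5 semitones apart, with C4 the higher.

5 semitones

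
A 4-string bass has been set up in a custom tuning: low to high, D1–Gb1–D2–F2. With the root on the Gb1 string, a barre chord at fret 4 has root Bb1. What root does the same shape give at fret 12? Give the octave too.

Gb2

Moving from fret 4 to fret 12 shifts the root by 8 semitones.
Bb1 up 8 semitones is Gb2.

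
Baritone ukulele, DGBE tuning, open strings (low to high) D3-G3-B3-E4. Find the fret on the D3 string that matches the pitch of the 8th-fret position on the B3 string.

17

Fret 8 on B3 is MIDI 59 + 8 = 67 (G4). On the D3 string (open MIDI 50), that pitch is 67 − 50 = fret 17.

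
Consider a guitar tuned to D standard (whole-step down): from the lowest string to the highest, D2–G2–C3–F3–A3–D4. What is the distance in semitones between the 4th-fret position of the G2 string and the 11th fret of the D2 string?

G2 at fret 4 → B2 (MIDI 47); D2 at fret 11 → C♯3 (MIDI 49).
47 − 49 = -2, so the two pitches are 2 semitones apart, with C♯3 the higher.

2 semitones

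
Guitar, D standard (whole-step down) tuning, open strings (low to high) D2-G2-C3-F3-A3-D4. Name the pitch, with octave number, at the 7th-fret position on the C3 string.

G3

C3 is MIDI 48. Adding 7 gives 55, which is G3.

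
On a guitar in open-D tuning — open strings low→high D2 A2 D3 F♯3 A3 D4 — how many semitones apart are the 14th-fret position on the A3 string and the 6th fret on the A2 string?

20 semitones

A3 at fret 14 → B4 (MIDI 71); A2 at fret 6 → D♯3 (MIDI 51).
71 − 51 = 20, so the two pitches are 20 semitones apart, with B4 the higher.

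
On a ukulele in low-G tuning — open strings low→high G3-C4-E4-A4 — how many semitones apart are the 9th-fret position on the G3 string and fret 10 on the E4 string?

10 semitones

G3 at fret 9 → E4 (MIDI 64); E4 at fret 10 → D5 (MIDI 74).
64 − 74 = -10, so the two pitches are 10 semitones apart, with D5 the higher.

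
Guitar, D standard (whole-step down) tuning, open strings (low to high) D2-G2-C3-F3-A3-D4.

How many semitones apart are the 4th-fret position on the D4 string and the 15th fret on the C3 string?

3 semitones

D4 at fret 4 → F#4 (MIDI 66); C3 at fret 15 → D#4 (MIDI 63).
66 − 63 = 3, so the two pitches are 3 semitones apart, with F#4 the higher.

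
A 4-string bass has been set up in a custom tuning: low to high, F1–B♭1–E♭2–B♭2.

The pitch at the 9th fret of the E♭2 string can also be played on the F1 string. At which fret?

E♭2 at fret 9 is E♭2 + 9 semitones = C3.
The open F1 string is 10 semitones below the open E♭2, so the same pitch on the F1 string lies at fret 9 + 10 = 19.

19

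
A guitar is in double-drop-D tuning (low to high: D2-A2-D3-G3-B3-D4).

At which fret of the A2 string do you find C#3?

C#3 is 4 semitones above the open A2 (A–A#–B–C–C#), so it sits at fret 4.

4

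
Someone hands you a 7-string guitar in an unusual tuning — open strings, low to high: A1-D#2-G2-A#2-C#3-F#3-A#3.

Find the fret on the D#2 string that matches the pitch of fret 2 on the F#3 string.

17

F#3 at fret 2 is F#3 + 2 semitones = G#3.
The open D#2 string is 15 semitones below the open F#3, so the same pitch on the D#2 string lies at fret 2 + 15 = 17.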